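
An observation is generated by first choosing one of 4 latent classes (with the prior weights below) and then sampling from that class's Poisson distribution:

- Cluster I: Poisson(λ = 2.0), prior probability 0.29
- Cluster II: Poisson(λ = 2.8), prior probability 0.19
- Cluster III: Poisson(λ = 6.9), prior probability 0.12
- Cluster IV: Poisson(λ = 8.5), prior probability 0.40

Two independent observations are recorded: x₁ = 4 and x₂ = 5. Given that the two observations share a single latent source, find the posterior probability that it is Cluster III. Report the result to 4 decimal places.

0.2360

Posterior ∝ prior × likelihood, so P(k | x) ∝ π_k f_k(x); normalise over all components.
Since both observations come from the same component, the likelihood for component k is f_k(x₁)·f_k(x₂).
  f_I = [0.0902235] × [0.0360894] = 0.00325611
  f_II = [0.155739] × [0.0872136] = 0.0135825
  f_III = [0.0951816] × [0.131351] = 0.0125022
  f_IV = [0.0442549] × [0.0752333] = 0.00332944
Multiply by the mixture weights:
  π_I·f_I = 0.29 × 0.00325611 = 0.000944273
  π_II·f_II = 0.19 × 0.0135825 = 0.00258068
  π_III·f_III = 0.12 × 0.0125022 = 0.00150026
  π_IV·f_IV = 0.40 × 0.00332944 = 0.00133178
Sum: 0.000944273 + 0.00258068 + 0.00150026 + 0.00133178 = 0.00635699
So the posterior for Cluster III is 0.00150026 / 0.00635699 ≈ 0.2360.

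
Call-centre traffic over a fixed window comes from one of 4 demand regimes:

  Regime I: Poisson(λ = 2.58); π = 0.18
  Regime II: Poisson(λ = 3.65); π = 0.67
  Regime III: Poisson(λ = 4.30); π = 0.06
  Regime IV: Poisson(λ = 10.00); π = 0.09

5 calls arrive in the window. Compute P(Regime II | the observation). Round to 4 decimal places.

0.7809

By Bayes' theorem, P(k | x) = π_k f_k(x) / Σ_j π_j f_j(x).
Component likelihoods at x = 5 calls:
  p_I = e^(−2.58)·2.58^5/5! = 0.0721834
  p_II = e^(−3.65)·3.65^5/5! = 0.140316
  p_III = e^(−4.30)·4.30^5/5! = 0.166224
  p_IV = e^(−10.00)·10.00^5/5! = 0.0378333
Prior × likelihood for each component:
  π_I·p_I = 0.18 × 0.0721834 = 0.012993
  π_II·p_II = 0.67 × 0.140316 = 0.0940119
  π_III·p_III = 0.06 × 0.166224 = 0.00997346
  π_IV·p_IV = 0.09 × 0.0378333 = 0.00340499
Denominator: 0.012993 + 0.0940119 + 0.00997346 + 0.00340499 = 0.120383
P(Regime II | 5 calls) ≈ 0.7809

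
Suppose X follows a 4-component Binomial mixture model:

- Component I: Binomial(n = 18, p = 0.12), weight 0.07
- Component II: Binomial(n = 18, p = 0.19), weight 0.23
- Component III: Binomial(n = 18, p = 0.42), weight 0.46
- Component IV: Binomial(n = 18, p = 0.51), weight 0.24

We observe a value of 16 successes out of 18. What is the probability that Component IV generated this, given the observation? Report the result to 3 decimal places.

By Bayes' theorem, P(k | x) = P(Z=k) f_k(x) / Σ_j P(Z=j) f_j(x).
Evaluate each component's likelihood at the observed value:
  L_I = 2.19057e-13
  L_II = 2.89547e-10
  L_III = 4.82543e-05
  L_IV = 0.000769496
Unnormalised posteriors:
  P(Z=I)·L_I = 0.07 × 2.19057e-13 = 1.5334e-14
  P(Z=II)·L_II = 0.23 × 2.89547e-10 = 6.65958e-11
  P(Z=III)·L_III = 0.46 × 4.82543e-05 = 2.2197e-05
  P(Z=IV)·L_IV = 0.24 × 0.000769496 = 0.000184679
Marginal: 1.5334e-14 + 6.65958e-11 + 2.2197e-05 + 0.000184679 = 0.000206876
Responsibility of Component IV: 0.000184679 / 0.000206876 ≈ 0.893

0.893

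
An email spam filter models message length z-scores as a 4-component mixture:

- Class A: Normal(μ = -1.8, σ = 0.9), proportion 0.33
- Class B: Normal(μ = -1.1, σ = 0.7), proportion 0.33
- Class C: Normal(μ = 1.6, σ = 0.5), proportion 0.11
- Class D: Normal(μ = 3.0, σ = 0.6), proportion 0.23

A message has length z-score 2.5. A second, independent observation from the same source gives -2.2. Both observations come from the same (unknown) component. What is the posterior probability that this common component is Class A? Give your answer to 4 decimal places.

The responsibility of component k is w_k f_k(x) divided by Σ_j w_j f_j(x).
Since both observations come from the same component, the likelihood for component k is f_k(x₁)·f_k(x₂).
  p_A = [(1/(0.9·√(2π)))·exp(−(2.5−-1.8)²/(2·0.9²)) = 0.443269·exp(-11.41358) = 4.89568e-06] × [0.401582] = 1.96602e-06
  p_B = [(1/(0.7·√(2π)))·exp(−(2.5−-1.1)²/(2·0.7²)) = 0.569918·exp(-13.22449) = 1.02917e-06] × [0.165803] = 1.7064e-07
  p_C = [(1/(0.5·√(2π)))·exp(−(2.5−1.6)²/(2·0.5²)) = 0.797885·exp(-1.62000) = 0.1579] × [2.28831e-13] = 3.61325e-14
  p_D = [(1/(0.6·√(2π)))·exp(−(2.5−3.0)²/(2·0.6²)) = 0.664904·exp(-0.34722) = 0.469853] × [3.25528e-17] = 1.5295e-17
Multiply by the mixture weights:
  w_A·p_A = 0.33 × 1.96602e-06 = 6.48785e-07
  w_B·p_B = 0.33 × 1.7064e-07 = 5.63111e-08
  w_C·p_C = 0.11 × 3.61325e-14 = 3.97458e-15
  w_D·p_D = 0.23 × 1.5295e-17 = 3.51786e-18
Normaliser: 6.48785e-07 + 5.63111e-08 + 3.97458e-15 + 3.51786e-18 = 7.05096e-07
P(Class A | x₁, x₂) ≈ 0.9201

0.9201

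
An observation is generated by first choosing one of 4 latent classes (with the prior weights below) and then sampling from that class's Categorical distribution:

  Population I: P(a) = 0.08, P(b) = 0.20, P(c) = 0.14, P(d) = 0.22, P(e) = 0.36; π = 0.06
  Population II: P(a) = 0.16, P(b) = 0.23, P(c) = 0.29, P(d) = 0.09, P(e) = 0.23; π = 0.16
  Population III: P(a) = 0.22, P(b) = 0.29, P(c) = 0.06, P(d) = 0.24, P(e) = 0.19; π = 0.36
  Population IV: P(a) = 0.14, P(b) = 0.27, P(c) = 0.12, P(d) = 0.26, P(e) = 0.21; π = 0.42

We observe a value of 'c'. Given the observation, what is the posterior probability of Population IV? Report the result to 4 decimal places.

0.3975

By Bayes' theorem, P(k | x) = P(Z=k) f_k(x) / Σ_j P(Z=j) f_j(x).
Component likelihoods at x = 'c':
  f_I = 0.14
  f_II = 0.29
  f_III = 0.06
  f_IV = 0.12
Weight by the priors:
  P(Z=I)·f_I = 0.06 × 0.14 = 0.0084
  P(Z=II)·f_II = 0.16 × 0.29 = 0.0464
  P(Z=III)·f_III = 0.36 × 0.06 = 0.0216
  P(Z=IV)·f_IV = 0.42 × 0.12 = 0.0504
Normaliser: 0.0084 + 0.0464 + 0.0216 + 0.0504 = 0.1268
P(Population IV | data) ≈ 0.3975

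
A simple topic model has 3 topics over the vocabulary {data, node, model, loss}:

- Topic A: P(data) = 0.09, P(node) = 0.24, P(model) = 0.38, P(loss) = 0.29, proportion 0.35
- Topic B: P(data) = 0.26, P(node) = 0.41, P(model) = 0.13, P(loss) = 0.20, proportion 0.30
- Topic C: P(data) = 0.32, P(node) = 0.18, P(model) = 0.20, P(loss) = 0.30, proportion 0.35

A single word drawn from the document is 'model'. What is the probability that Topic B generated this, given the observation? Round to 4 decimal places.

By Bayes' theorem, P(k | x) = P(Z=k) f_k(x) / Σ_j P(Z=j) f_j(x).
Categorical probabilities:
  f_A = 0.38
  f_B = 0.13
  f_C = 0.2
Prior × likelihood for each component:
  P(Z=A)·f_A = 0.35 × 0.38 = 0.133
  P(Z=B)·f_B = 0.30 × 0.13 = 0.039
  P(Z=C)·f_C = 0.35 × 0.2 = 0.07
Evidence: 0.133 + 0.039 + 0.07 = 0.242
So the posterior for Topic B is 0.039 / 0.242 ≈ 0.1612.

0.1612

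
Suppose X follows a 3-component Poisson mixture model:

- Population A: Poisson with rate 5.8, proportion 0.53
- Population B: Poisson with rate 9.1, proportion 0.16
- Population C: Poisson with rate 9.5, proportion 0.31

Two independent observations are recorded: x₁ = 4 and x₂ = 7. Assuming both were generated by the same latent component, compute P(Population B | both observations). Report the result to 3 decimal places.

By Bayes' theorem, P(k | x) = P(Z=k) f_k(x) / Σ_j P(Z=j) f_j(x).
Since both observations come from the same component, the likelihood for component k is f_k(x₁)·f_k(x₂).
  L_A = [0.142755] × [0.132635] = 0.0189343
  L_B = [0.0319062] × [0.114493] = 0.00365304
  L_C = [0.025403] × [0.103714] = 0.00263465
Prior × likelihood for each component:
  P(Z=A)·L_A = 0.53 × 0.0189343 = 0.0100352
  P(Z=B)·L_B = 0.16 × 0.00365304 = 0.000584486
  P(Z=C)·L_C = 0.31 × 0.00263465 = 0.000816741
Marginal: 0.0100352 + 0.000584486 + 0.000816741 = 0.0114364
P(Population B | x₁,x₂) ≈ 0.051

0.051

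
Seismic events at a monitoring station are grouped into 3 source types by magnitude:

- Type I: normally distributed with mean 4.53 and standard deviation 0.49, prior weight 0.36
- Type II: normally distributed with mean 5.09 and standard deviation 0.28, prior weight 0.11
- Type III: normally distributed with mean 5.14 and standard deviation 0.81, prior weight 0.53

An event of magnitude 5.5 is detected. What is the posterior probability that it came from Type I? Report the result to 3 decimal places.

0.125

Posterior ∝ prior × likelihood, so P(k | x) ∝ w_k f_k(x); normalise over all components.
Evaluate each component's likelihood at the observed value:
  L_I = (1/(0.49·√(2π)))·exp(−(5.5−4.53)²/(2·0.49²)) = 0.814168·exp(-1.95939) = 0.114752
  L_II = (1/(0.28·√(2π)))·exp(−(5.5−5.09)²/(2·0.28²)) = 1.424794·exp(-1.07207) = 0.487708
  L_III = (1/(0.81·√(2π)))·exp(−(5.5−5.14)²/(2·0.81²)) = 0.492521·exp(-0.09877) = 0.446202
Prior × likelihood for each component:
  w_I·L_I = 0.36 × 0.114752 = 0.0413108
  w_II·L_II = 0.11 × 0.487708 = 0.0536478
  w_III·L_III = 0.53 × 0.446202 = 0.236487
Evidence: 0.0413108 + 0.0536478 + 0.236487 = 0.331446
P(Type I | the observation) ≈ 0.125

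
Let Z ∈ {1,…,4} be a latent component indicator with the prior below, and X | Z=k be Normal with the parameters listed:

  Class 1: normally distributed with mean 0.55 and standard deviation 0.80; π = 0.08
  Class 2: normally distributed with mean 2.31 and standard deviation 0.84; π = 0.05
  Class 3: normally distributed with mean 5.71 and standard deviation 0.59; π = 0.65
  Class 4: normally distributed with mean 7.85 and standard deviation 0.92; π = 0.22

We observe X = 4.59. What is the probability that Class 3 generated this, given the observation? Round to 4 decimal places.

P(component k | x) = P(Z=k)·f_k(x) / marginal(x), where marginal(x) = Σ_j P(Z=j)·f_j(x).
Evaluate each component's likelihood at the observed value:
  L_1 = (1/(0.80·√(2π)))·exp(−(4.59−0.55)²/(2·0.80²)) = 0.498678·exp(-12.75125) = 1.44551e-06
  L_2 = (1/(0.84·√(2π)))·exp(−(4.59−2.31)²/(2·0.84²)) = 0.474931·exp(-3.68367) = 0.0119353
  L_3 = (1/(0.59·√(2π)))·exp(−(4.59−5.71)²/(2·0.59²)) = 0.676173·exp(-1.80178) = 0.111572
  L_4 = (1/(0.92·√(2π)))·exp(−(4.59−7.85)²/(2·0.92²)) = 0.433633·exp(-6.27812) = 0.000813898
Prior × likelihood for each component:
  P(Z=1)·L_1 = 0.08 × 1.44551e-06 = 1.15641e-07
  P(Z=2)·L_2 = 0.05 × 0.0119353 = 0.000596763
  P(Z=3)·L_3 = 0.65 × 0.111572 = 0.0725217
  P(Z=4)·L_4 = 0.22 × 0.000813898 = 0.000179057
Denominator: 1.15641e-07 + 0.000596763 + 0.0725217 + 0.000179057 = 0.0732976
Responsibility of Class 3: 0.0725217 / 0.0732976 ≈ 0.9894

0.9894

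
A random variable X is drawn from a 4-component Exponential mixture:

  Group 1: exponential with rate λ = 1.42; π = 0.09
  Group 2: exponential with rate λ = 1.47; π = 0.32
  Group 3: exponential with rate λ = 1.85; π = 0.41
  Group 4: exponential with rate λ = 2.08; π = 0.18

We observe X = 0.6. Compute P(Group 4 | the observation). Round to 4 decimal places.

0.1772

P(component k | x) = P(Z=k)·f_k(x) / marginal(x), where marginal(x) = Σ_j P(Z=j)·f_j(x).
Component likelihoods at x = 0.6:
  p_1 = 1.42·e^(−1.42·0.6) = 1.42·e^(−0.8520) = 0.605717
  p_2 = 1.47·e^(−1.47·0.6) = 1.47·e^(−0.8820) = 0.608513
  p_3 = 1.85·e^(−1.85·0.6) = 1.85·e^(−1.1100) = 0.609684
  p_4 = 2.08·e^(−2.08·0.6) = 2.08·e^(−1.2480) = 0.597123
Multiply by the mixture weights:
  P(Z=1)·p_1 = 0.09 × 0.605717 = 0.0545145
  P(Z=2)·p_2 = 0.32 × 0.608513 = 0.194724
  P(Z=3)·p_3 = 0.41 × 0.609684 = 0.24997
  P(Z=4)·p_4 = 0.18 × 0.597123 = 0.107482
Denominator: 0.0545145 + 0.194724 + 0.24997 + 0.107482 = 0.606691
So the posterior for Group 4 is 0.107482 / 0.606691 ≈ 0.1772.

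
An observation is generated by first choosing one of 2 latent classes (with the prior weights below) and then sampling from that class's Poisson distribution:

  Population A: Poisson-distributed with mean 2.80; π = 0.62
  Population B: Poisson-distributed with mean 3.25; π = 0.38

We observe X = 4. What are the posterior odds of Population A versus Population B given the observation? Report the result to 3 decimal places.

Since P(k|x) ∝ w_k f_k(x), the posterior odds are w_i f_i(x) / (w_j f_j(x)).
Evaluate each component's likelihood at the observed value:
  f_A = e^(−2.80)·2.80^4/4! = 0.155739
  f_B = e^(−3.25)·3.25^4/4! = 0.180246
Posterior odds = (w_A·f_A) / (w_B·f_B) = (0.62·0.155739) / (0.38·0.180246) = 0.0965579 / 0.0684934 ≈ 1.410

1.410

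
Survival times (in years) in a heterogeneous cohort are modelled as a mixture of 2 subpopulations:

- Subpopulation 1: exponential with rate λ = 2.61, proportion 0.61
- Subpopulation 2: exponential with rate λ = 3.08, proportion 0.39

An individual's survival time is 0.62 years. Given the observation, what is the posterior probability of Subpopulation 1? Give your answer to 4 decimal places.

Posterior ∝ prior × likelihood, so P(k | x) ∝ π_k f_k(x); normalise over all components.
Component likelihoods at x = 0.62 years:
  f_1 = 2.61·e^(−2.61·0.62) = 2.61·e^(−1.6182) = 0.517446
  f_2 = 3.08·e^(−3.08·0.62) = 3.08·e^(−1.9096) = 0.45627
Prior × likelihood for each component:
  π_1·f_1 = 0.61 × 0.517446 = 0.315642
  π_2·f_2 = 0.39 × 0.45627 = 0.177945
Normaliser: 0.315642 + 0.177945 = 0.493587
P(Subpopulation 1 | data) ≈ 0.6395

0.6395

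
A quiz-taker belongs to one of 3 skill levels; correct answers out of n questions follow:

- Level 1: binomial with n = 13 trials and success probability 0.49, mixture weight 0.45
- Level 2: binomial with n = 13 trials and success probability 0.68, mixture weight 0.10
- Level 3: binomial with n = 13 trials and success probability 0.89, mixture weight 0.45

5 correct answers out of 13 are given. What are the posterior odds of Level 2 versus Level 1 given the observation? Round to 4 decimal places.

0.0275

Only the two components matter; the odds are (w_i f_i(x)) / (w_j f_j(x)).
Binomial probabilities:
  L_1 = C(13,5)·0.49^5·0.51^8 = 1287·0.0282475·0.00457679 = 0.166387
  L_2 = C(13,5)·0.68^5·0.32^8 = 1287·0.145393·0.000109951 = 0.0205742
  L_3 = C(13,5)·0.89^5·0.11^8 = 1287·0.558406·2.14359e-08 = 1.54053e-05
Odds = (0.10/0.45) × (0.0205742/0.166387) = 0.222222 × 0.123652 ≈ 0.0275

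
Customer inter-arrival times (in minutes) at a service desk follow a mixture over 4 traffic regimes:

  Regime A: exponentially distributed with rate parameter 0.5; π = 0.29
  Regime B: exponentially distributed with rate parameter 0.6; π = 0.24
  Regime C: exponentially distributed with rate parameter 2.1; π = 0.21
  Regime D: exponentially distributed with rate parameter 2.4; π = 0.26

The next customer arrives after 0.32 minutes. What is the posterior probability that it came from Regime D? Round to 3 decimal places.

0.382

P(component k | x) = w_k·f_k(x) / marginal(x), where marginal(x) = Σ_j w_j·f_j(x).
Component likelihoods at x = 0.32 minutes:
  L_A = 0.5·e^(−0.5·0.32) = 0.5·e^(−0.1600) = 0.426072
  L_B = 0.6·e^(−0.6·0.32) = 0.6·e^(−0.1920) = 0.495184
  L_C = 2.1·e^(−2.1·0.32) = 2.1·e^(−0.6720) = 1.07244
  L_D = 2.4·e^(−2.4·0.32) = 2.4·e^(−0.7680) = 1.11346
Weight by the priors:
  w_A·L_A = 0.29 × 0.426072 = 0.123561
  w_B·L_B = 0.24 × 0.495184 = 0.118844
  w_C·L_C = 0.21 × 1.07244 = 0.225213
  w_D·L_D = 0.26 × 1.11346 = 0.289499
Normaliser: 0.123561 + 0.118844 + 0.225213 + 0.289499 = 0.757116
Responsibility of Regime D: 0.289499 / 0.757116 ≈ 0.382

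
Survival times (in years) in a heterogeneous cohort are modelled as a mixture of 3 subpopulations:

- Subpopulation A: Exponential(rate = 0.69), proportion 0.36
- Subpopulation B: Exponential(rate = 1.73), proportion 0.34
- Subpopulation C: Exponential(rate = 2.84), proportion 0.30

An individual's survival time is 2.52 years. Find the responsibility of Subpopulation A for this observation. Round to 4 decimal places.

The responsibility of component k is π_k f_k(x) divided by Σ_j π_j f_j(x).
Evaluate each component's likelihood at the observed value:
  L_A = 0.69·e^(−0.69·2.52) = 0.69·e^(−1.7388) = 0.121254
  L_B = 1.73·e^(−1.73·2.52) = 1.73·e^(−4.3596) = 0.0221155
  L_C = 2.84·e^(−2.84·2.52) = 2.84·e^(−7.1568) = 0.00221391
Weight by the priors:
  π_A·L_A = 0.36 × 0.121254 = 0.0436516
  π_B·L_B = 0.34 × 0.0221155 = 0.00751925
  π_C·L_C = 0.30 × 0.00221391 = 0.000664172
Evidence: 0.0436516 + 0.00751925 + 0.000664172 = 0.051835
P(Subpopulation A | data) ≈ 0.8421

0.8421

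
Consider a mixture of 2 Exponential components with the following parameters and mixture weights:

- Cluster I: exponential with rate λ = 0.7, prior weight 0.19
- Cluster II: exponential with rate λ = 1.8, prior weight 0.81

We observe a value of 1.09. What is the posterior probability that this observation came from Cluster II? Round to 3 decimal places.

0.768

The responsibility of component k is w_k f_k(x) divided by Σ_j w_j f_j(x).
Exponential densities:
  f_I = 0.326386
  f_II = 0.253039
Weight by the priors:
  w_I·f_I = 0.19 × 0.326386 = 0.0620133
  w_II·f_II = 0.81 × 0.253039 = 0.204961
Evidence: 0.0620133 + 0.204961 = 0.266975
Responsibility of Cluster II: 0.204961 / 0.266975 ≈ 0.768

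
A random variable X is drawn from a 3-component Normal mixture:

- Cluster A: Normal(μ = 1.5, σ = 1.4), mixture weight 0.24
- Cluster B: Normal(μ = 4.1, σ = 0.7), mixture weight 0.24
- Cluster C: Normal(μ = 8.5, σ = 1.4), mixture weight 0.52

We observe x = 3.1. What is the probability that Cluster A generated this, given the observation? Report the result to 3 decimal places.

Apply Bayes' rule: the posterior for each component is proportional to its prior times its likelihood at x.
Normal densities:
  f_A = (1/(1.4·√(2π)))·exp(−(3.1−1.5)²/(2·1.4²)) = 0.284959·exp(-0.65306) = 0.148307
  f_B = (1/(0.7·√(2π)))·exp(−(3.1−4.1)²/(2·0.7²)) = 0.569918·exp(-1.02041) = 0.205426
  f_C = (1/(1.4·√(2π)))·exp(−(3.1−8.5)²/(2·1.4²)) = 0.284959·exp(-7.43878) = 0.000167557
Multiply by the mixture weights:
  w_A·f_A = 0.24 × 0.148307 = 0.0355936
  w_B·f_B = 0.24 × 0.205426 = 0.0493021
  w_C·f_C = 0.52 × 0.000167557 = 8.71297e-05
Sum: 0.0355936 + 0.0493021 + 8.71297e-05 = 0.0849829
So the posterior for Cluster A is 0.0355936 / 0.0849829 ≈ 0.419.

0.419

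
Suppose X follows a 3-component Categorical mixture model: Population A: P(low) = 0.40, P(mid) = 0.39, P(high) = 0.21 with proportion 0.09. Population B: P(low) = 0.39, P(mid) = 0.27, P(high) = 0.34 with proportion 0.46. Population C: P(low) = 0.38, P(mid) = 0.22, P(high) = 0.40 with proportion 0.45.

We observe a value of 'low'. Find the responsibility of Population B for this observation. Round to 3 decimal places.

0.464

Posterior ∝ prior × likelihood, so P(k | x) ∝ w_k f_k(x); normalise over all components.
Component likelihoods at x = 'low':
  f_A = 0.4
  f_B = 0.39
  f_C = 0.38
Weight by the priors:
  w_A·f_A = 0.09 × 0.4 = 0.036
  w_B·f_B = 0.46 × 0.39 = 0.1794
  w_C·f_C = 0.45 × 0.38 = 0.171
Sum: 0.036 + 0.1794 + 0.171 = 0.3864
P(Population B | x) ≈ 0.464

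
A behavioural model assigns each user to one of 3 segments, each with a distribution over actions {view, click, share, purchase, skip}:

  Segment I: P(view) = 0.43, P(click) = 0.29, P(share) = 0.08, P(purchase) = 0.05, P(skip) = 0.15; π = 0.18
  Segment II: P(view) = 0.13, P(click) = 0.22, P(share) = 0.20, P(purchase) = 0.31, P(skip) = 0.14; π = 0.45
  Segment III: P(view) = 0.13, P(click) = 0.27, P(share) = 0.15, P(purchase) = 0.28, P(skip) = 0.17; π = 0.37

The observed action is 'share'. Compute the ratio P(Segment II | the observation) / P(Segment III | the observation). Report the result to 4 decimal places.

1.6216

The posterior odds equal the prior odds times the likelihood ratio: (π_i/π_j)·(f_i(x)/f_j(x)).
Categorical probabilities:
  L_I = 0.08
  L_II = 0.2
  L_III = 0.15
Odds = (0.45/0.37) × (0.2/0.15) = 1.21622 × 1.33333 ≈ 1.6216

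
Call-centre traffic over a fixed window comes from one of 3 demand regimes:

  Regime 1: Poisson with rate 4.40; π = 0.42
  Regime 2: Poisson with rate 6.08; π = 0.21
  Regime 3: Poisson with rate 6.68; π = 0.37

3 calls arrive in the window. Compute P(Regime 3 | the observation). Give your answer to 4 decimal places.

Posterior ∝ prior × likelihood, so P(k | x) ∝ π_k f_k(x); normalise over all components.
Evaluate each component's likelihood at the observed value:
  f_1 = e^(−4.40)·4.40^3/3! = 0.174305
  f_2 = e^(−6.08)·6.08^3/3! = 0.0857135
  f_3 = e^(−6.68)·6.68^3/3! = 0.0623866
Weight by the priors:
  π_1·f_1 = 0.42 × 0.174305 = 0.0732083
  π_2·f_2 = 0.21 × 0.0857135 = 0.0179998
  π_3·f_3 = 0.37 × 0.0623866 = 0.023083
Evidence: 0.0732083 + 0.0179998 + 0.023083 = 0.114291
Responsibility of Regime 3: 0.023083 / 0.114291 ≈ 0.2020

0.2020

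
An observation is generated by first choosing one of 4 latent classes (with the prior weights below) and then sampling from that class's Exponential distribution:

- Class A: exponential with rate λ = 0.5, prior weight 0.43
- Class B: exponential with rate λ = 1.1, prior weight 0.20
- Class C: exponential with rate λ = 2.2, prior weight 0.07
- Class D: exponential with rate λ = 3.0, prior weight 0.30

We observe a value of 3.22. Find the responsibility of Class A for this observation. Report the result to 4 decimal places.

Posterior ∝ prior × likelihood, so P(k | x) ∝ π_k f_k(x); normalise over all components.
Component likelihoods at x = 3.22:
  f_A = 0.0999438
  f_B = 0.0318509
  f_C = 0.00184451
  f_D = 0.000191354
Multiply by the mixture weights:
  π_A·f_A = 0.43 × 0.0999438 = 0.0429758
  π_B·f_B = 0.20 × 0.0318509 = 0.00637018
  π_C·f_C = 0.07 × 0.00184451 = 0.000129116
  π_D·f_D = 0.30 × 0.000191354 = 5.74061e-05
Denominator: 0.0429758 + 0.00637018 + 0.000129116 + 5.74061e-05 = 0.0495325
P(Class A | the observation) = 0.0429758 / 0.0495325 ≈ 0.8676

0.8676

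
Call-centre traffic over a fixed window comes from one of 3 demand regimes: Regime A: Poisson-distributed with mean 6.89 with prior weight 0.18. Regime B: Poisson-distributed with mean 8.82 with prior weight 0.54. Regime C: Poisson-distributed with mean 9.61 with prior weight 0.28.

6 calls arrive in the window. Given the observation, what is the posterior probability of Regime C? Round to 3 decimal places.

0.206

P(component k | x) = π_k·f_k(x) / marginal(x), where marginal(x) = Σ_j π_j·f_j(x).
Poisson probabilities:
  L_A = 0.151249
  L_B = 0.0966055
  L_C = 0.0733564
Unnormalised posteriors:
  π_A·L_A = 0.18 × 0.151249 = 0.0272249
  π_B·L_B = 0.54 × 0.0966055 = 0.0521669
  π_C·L_C = 0.28 × 0.0733564 = 0.0205398
Normaliser: 0.0272249 + 0.0521669 + 0.0205398 = 0.0999316
P(Regime C | the observation) = 0.0205398 / 0.0999316 ≈ 0.206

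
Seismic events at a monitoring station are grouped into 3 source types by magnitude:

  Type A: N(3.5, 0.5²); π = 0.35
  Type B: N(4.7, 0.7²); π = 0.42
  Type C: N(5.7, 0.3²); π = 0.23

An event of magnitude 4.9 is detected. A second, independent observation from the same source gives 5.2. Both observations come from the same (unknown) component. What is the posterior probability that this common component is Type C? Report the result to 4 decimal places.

Apply Bayes' rule: the posterior for each component is proportional to its prior times its likelihood at x.
Since both observations come from the same component, the likelihood for component k is f_k(x₁)·f_k(x₂).
  p_A = [(1/(0.5·√(2π)))·exp(−(4.9−3.5)²/(2·0.5²)) = 0.797885·exp(-3.92000) = 0.0158309] × [0.00246444] = 3.90143e-05
  p_B = [(1/(0.7·√(2π)))·exp(−(4.9−4.7)²/(2·0.7²)) = 0.569918·exp(-0.04082) = 0.547124] × [0.441593] = 0.241606
  p_C = [(1/(0.3·√(2π)))·exp(−(4.9−5.7)²/(2·0.3²)) = 1.329808·exp(-3.55556) = 0.0379866] × [0.33159] = 0.012596
Prior × likelihood for each component:
  π_A·p_A = 0.35 × 3.90143e-05 = 1.3655e-05
  π_B·p_B = 0.42 × 0.241606 = 0.101475
  π_C·p_C = 0.23 × 0.012596 = 0.00289708
Denominator: 1.3655e-05 + 0.101475 + 0.00289708 = 0.104385
So the posterior for Type C is 0.00289708 / 0.104385 ≈ 0.0278.

0.0278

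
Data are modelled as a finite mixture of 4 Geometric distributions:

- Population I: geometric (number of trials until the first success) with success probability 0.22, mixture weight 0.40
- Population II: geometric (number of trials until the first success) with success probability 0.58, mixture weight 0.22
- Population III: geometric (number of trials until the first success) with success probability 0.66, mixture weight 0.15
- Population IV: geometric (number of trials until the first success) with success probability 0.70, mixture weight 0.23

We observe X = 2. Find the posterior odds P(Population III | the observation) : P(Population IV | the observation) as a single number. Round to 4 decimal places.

Only the two components matter; the odds are (w_i f_i(x)) / (w_j f_j(x)).
Evaluate each component's likelihood at the observed value:
  f_I = 0.22·(1−0.22)^1 = 0.22·0.78 = 0.1716
  f_II = 0.58·(1−0.58)^1 = 0.58·0.42 = 0.2436
  f_III = 0.66·(1−0.66)^1 = 0.66·0.34 = 0.2244
  f_IV = 0.70·(1−0.70)^1 = 0.70·0.3 = 0.21
Odds = (0.15/0.23) × (0.2244/0.21) = 0.652174 × 1.06857 ≈ 0.6969

0.6969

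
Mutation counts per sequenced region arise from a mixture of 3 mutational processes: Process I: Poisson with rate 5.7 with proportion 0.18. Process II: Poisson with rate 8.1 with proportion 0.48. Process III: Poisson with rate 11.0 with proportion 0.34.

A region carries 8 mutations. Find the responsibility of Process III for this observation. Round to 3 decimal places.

0.265

The responsibility of component k is π_k f_k(x) divided by Σ_j π_j f_j(x).
Component likelihoods at x = 8 mutations:
  p_I = e^(−5.7)·5.7^8/8! = 0.0924698
  p_II = e^(−8.1)·8.1^8/8! = 0.1395
  p_III = e^(−11.0)·11.0^8/8! = 0.0887936
Weight by the priors:
  π_I·p_I = 0.18 × 0.0924698 = 0.0166446
  π_II·p_II = 0.48 × 0.1395 = 0.06696
  π_III·p_III = 0.34 × 0.0887936 = 0.0301898
Evidence: 0.0166446 + 0.06696 + 0.0301898 = 0.113794
P(Process III | x) ≈ 0.265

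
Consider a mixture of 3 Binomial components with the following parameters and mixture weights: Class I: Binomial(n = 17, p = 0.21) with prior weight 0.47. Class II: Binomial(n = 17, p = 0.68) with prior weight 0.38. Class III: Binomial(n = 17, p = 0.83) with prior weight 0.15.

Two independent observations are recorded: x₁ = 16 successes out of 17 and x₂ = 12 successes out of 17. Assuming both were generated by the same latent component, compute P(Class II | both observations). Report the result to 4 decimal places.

0.2980

Posterior ∝ prior × likelihood, so P(k | x) ∝ P(Z=k) f_k(x); normalise over all components.
Since both observations come from the same component, the likelihood for component k is f_k(x₁)·f_k(x₂).
  p_I = [C(17,16)·0.21^16·0.79^1 = 17·1.43057e-11·0.79 = 1.92125e-10] × [1.40061e-05] = 2.69093e-15
  p_II = [C(17,16)·0.68^16·0.32^1 = 17·0.00208998·0.32 = 0.0113695] × [0.202958] = 0.00230754
  p_III = [C(17,16)·0.83^16·0.17^1 = 17·0.0507282·0.17 = 0.146605] × [0.0939144] = 0.0137683
Weight by the priors:
  P(Z=I)·p_I = 0.47 × 2.69093e-15 = 1.26474e-15
  P(Z=II)·p_II = 0.38 × 0.00230754 = 0.000876864
  P(Z=III)·p_III = 0.15 × 0.0137683 = 0.00206524
Evidence: 1.26474e-15 + 0.000876864 + 0.00206524 = 0.0029421
P(Class II | x₁,x₂) = 0.000876864 / 0.0029421 ≈ 0.2980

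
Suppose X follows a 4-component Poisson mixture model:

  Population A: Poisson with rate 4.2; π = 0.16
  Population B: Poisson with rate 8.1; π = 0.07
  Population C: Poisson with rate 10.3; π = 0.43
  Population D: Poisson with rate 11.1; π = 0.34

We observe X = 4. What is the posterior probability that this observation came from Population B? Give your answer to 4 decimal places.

0.0848

Apply Bayes' rule: the posterior for each component is proportional to its prior times its likelihood at x.
Evaluate each component's likelihood at the observed value:
  p_A = 0.194424
  p_B = 0.0544432
  p_C = 0.0157726
  p_D = 0.00955899
Unnormalised posteriors:
  π_A·p_A = 0.16 × 0.194424 = 0.0311078
  π_B·p_B = 0.07 × 0.0544432 = 0.00381102
  π_C·p_C = 0.43 × 0.0157726 = 0.00678224
  π_D·p_D = 0.34 × 0.00955899 = 0.00325006
Marginal: 0.0311078 + 0.00381102 + 0.00678224 + 0.00325006 = 0.0449511
P(Population B | x) ≈ 0.0848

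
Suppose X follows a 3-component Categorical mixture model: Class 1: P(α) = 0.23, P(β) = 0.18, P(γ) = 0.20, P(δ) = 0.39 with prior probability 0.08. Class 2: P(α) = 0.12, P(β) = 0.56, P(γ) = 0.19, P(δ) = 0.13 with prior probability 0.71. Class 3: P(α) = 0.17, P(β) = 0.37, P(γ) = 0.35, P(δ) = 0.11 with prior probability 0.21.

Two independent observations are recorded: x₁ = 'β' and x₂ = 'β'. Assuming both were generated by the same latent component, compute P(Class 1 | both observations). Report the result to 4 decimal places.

0.0102

By Bayes' theorem, P(k | x) = P(Z=k) f_k(x) / Σ_j P(Z=j) f_j(x).
Since both observations come from the same component, the likelihood for component k is f_k(x₁)·f_k(x₂).
  p_1 = [0.18] × [0.18] = 0.0324
  p_2 = [0.56] × [0.56] = 0.3136
  p_3 = [0.37] × [0.37] = 0.1369
Unnormalised posteriors:
  P(Z=1)·p_1 = 0.08 × 0.0324 = 0.002592
  P(Z=2)·p_2 = 0.71 × 0.3136 = 0.222656
  P(Z=3)·p_3 = 0.21 × 0.1369 = 0.028749
Marginal: 0.002592 + 0.222656 + 0.028749 = 0.253997
Responsibility of Class 1: 0.002592 / 0.253997 ≈ 0.0102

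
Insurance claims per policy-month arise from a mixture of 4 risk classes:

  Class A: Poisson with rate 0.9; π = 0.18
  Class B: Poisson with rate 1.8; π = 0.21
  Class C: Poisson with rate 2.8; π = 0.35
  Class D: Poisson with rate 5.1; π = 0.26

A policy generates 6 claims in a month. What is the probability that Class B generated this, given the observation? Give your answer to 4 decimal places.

By Bayes' theorem, P(k | x) = w_k f_k(x) / Σ_j w_j f_j(x).
Component likelihoods at x = 6 claims:
  L_A = e^(−0.9)·0.9^6/6! = 0.000300094
  L_B = e^(−1.8)·1.8^6/6! = 0.00780859
  L_C = e^(−2.8)·2.8^6/6! = 0.0406997
  L_D = e^(−5.1)·5.1^6/6! = 0.149
Multiply by the mixture weights:
  w_A·L_A = 0.18 × 0.000300094 = 5.40169e-05
  w_B·L_B = 0.21 × 0.00780859 = 0.0016398
  w_C·L_C = 0.35 × 0.0406997 = 0.0142449
  w_D·L_D = 0.26 × 0.149 = 0.03874
Evidence: 5.40169e-05 + 0.0016398 + 0.0142449 + 0.03874 = 0.0546788
So the posterior for Class B is 0.0016398 / 0.0546788 ≈ 0.0300.

0.0300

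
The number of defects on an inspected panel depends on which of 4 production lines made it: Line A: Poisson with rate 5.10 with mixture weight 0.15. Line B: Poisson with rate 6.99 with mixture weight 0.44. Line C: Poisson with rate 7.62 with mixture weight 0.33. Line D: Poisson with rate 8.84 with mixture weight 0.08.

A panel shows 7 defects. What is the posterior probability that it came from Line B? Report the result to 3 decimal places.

0.470

By Bayes' theorem, P(k | x) = π_k f_k(x) / Σ_j π_j f_j(x).
Evaluate each component's likelihood at the observed value:
  L_A = e^(−5.10)·5.10^7/7! = 0.108557
  L_B = e^(−6.99)·6.99^7/7! = 0.149002
  L_C = e^(−7.62)·7.62^7/7! = 0.145188
  L_D = e^(−8.84)·8.84^7/7! = 0.121219
Unnormalised posteriors:
  π_A·L_A = 0.15 × 0.108557 = 0.0162836
  π_B·L_B = 0.44 × 0.149002 = 0.0655608
  π_C·L_C = 0.33 × 0.145188 = 0.047912
  π_D·L_D = 0.08 × 0.121219 = 0.00969755
Sum: 0.0162836 + 0.0655608 + 0.047912 + 0.00969755 = 0.139454
P(Line B | 7 defects) = 0.0655608 / 0.139454 ≈ 0.470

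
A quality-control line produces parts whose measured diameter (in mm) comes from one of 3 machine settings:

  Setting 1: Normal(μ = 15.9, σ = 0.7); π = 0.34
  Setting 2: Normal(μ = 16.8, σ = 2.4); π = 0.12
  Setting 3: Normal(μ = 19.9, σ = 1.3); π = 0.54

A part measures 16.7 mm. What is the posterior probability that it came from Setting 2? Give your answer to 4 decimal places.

The responsibility of component k is π_k f_k(x) divided by Σ_j π_j f_j(x).
Evaluate each component's likelihood at the observed value:
  f_1 = 0.296614
  f_2 = 0.166082
  f_3 = 0.0148332
Unnormalised posteriors:
  π_1·f_1 = 0.34 × 0.296614 = 0.100849
  π_2·f_2 = 0.12 × 0.166082 = 0.0199298
  π_3·f_3 = 0.54 × 0.0148332 = 0.00800992
Sum: 0.100849 + 0.0199298 + 0.00800992 = 0.128788
So the posterior for Setting 2 is 0.0199298 / 0.128788 ≈ 0.1547.

0.1547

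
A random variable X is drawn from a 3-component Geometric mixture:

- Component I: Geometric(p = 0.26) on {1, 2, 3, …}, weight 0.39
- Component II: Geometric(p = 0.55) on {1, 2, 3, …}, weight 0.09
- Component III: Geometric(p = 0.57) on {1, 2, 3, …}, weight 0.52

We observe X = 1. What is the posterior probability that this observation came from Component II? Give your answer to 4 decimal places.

P(component k | x) = π_k·f_k(x) / marginal(x), where marginal(x) = Σ_j π_j·f_j(x).
Evaluate each component's likelihood at the observed value:
  L_I = 0.26·(1−0.26)^0 = 0.26·1 = 0.26
  L_II = 0.55·(1−0.55)^0 = 0.55·1 = 0.55
  L_III = 0.57·(1−0.57)^0 = 0.57·1 = 0.57
Prior × likelihood for each component:
  π_I·L_I = 0.39 × 0.26 = 0.1014
  π_II·L_II = 0.09 × 0.55 = 0.0495
  π_III·L_III = 0.52 × 0.57 = 0.2964
Denominator: 0.1014 + 0.0495 + 0.2964 = 0.4473
Responsibility of Component II: 0.0495 / 0.4473 ≈ 0.1107

0.1107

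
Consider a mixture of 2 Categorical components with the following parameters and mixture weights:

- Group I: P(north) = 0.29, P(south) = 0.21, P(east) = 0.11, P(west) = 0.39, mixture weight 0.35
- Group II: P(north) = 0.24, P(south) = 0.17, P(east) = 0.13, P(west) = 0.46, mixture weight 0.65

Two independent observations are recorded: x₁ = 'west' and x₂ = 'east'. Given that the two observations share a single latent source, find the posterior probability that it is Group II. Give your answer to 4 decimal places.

0.7214

Posterior ∝ prior × likelihood, so P(k | x) ∝ P(Z=k) f_k(x); normalise over all components.
Since both observations come from the same component, the likelihood for component k is f_k(x₁)·f_k(x₂).
  f_I = [0.39] × [0.11] = 0.0429
  f_II = [0.46] × [0.13] = 0.0598
Prior × likelihood for each component:
  P(Z=I)·f_I = 0.35 × 0.0429 = 0.015015
  P(Z=II)·f_II = 0.65 × 0.0598 = 0.03887
Evidence: 0.015015 + 0.03887 = 0.053885
P(Group II | x) ≈ 0.7214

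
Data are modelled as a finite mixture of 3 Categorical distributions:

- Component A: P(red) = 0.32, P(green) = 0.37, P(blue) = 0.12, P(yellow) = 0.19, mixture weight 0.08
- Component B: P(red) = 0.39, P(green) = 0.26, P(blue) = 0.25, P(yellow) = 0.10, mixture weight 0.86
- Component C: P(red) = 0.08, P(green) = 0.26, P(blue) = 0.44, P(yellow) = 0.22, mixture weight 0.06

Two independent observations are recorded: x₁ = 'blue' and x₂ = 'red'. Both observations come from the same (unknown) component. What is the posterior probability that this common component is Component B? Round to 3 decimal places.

By Bayes' theorem, P(k | x) = w_k f_k(x) / Σ_j w_j f_j(x).
Since both observations come from the same component, the likelihood for component k is f_k(x₁)·f_k(x₂).
  p_A = [P(blue | comp) = 0.12] × [0.32] = 0.0384
  p_B = [P(blue | comp) = 0.25] × [0.39] = 0.0975
  p_C = [P(blue | comp) = 0.44] × [0.08] = 0.0352
Prior × likelihood for each component:
  w_A·p_A = 0.08 × 0.0384 = 0.003072
  w_B·p_B = 0.86 × 0.0975 = 0.08385
  w_C·p_C = 0.06 × 0.0352 = 0.002112
Sum: 0.003072 + 0.08385 + 0.002112 = 0.089034
Responsibility of Component B: 0.08385 / 0.089034 ≈ 0.942

0.942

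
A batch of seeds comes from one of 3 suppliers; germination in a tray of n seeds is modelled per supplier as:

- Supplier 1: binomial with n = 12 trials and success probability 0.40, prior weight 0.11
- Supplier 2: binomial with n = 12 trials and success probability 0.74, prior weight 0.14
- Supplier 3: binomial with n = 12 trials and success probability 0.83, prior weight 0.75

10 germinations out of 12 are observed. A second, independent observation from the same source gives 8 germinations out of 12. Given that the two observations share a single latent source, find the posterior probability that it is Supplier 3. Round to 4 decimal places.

0.7673

The responsibility of component k is P(Z=k) f_k(x) divided by Σ_j P(Z=j) f_j(x).
Since both observations come from the same component, the likelihood for component k is f_k(x₁)·f_k(x₂).
  f_1 = [C(12,10)·0.40^10·0.60^2 = 66·0.000104858·0.36 = 0.00249142] × [0.0420427] = 0.000104746
  f_2 = [C(12,10)·0.74^10·0.26^2 = 66·0.0492399·0.0676 = 0.219689] × [0.203401] = 0.0446848
  f_3 = [C(12,10)·0.83^10·0.17^2 = 66·0.15516·0.0289 = 0.295953] × [0.0931163] = 0.027558
Multiply by the mixture weights:
  P(Z=1)·f_1 = 0.11 × 0.000104746 = 1.1522e-05
  P(Z=2)·f_2 = 0.14 × 0.0446848 = 0.00625588
  P(Z=3)·f_3 = 0.75 × 0.027558 = 0.0206685
Evidence: 1.1522e-05 + 0.00625588 + 0.0206685 = 0.0269359
Responsibility of Supplier 3: 0.0206685 / 0.0269359 ≈ 0.7673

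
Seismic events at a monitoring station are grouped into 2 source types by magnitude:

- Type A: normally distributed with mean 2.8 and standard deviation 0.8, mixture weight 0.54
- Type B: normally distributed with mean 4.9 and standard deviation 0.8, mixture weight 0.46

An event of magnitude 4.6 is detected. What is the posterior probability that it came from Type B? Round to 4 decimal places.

0.9089

Apply Bayes' rule: the posterior for each component is proportional to its prior times its likelihood at x.
Normal densities:
  p_A = (1/(0.8·√(2π)))·exp(−(4.6−2.8)²/(2·0.8²)) = 0.498678·exp(-2.53125) = 0.0396746
  p_B = (1/(0.8·√(2π)))·exp(−(4.6−4.9)²/(2·0.8²)) = 0.498678·exp(-0.07031) = 0.464819
Weight by the priors:
  π_A·p_A = 0.54 × 0.0396746 = 0.0214243
  π_B·p_B = 0.46 × 0.464819 = 0.213817
Evidence: 0.0214243 + 0.213817 = 0.235241
So the posterior for Type B is 0.213817 / 0.235241 ≈ 0.9089.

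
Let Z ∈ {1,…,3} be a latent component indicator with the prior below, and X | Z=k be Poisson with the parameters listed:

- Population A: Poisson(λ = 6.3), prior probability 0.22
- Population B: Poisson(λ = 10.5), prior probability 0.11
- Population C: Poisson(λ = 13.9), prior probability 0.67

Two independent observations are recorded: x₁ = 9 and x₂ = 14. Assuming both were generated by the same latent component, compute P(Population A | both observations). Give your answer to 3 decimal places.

P(component k | x) = P(Z=k)·f_k(x) / marginal(x), where marginal(x) = Σ_j P(Z=j)·f_j(x).
Since both observations come from the same component, the likelihood for component k is f_k(x₁)·f_k(x₂).
  f_A = [e^(−6.3)·6.3^9/9! = 0.0791128] × [0.00326817] = 0.000258554
  f_B = [e^(−10.5)·10.5^9/9! = 0.11772] × [0.0625388] = 0.00736204
  f_C = [e^(−13.9)·13.9^9/9! = 0.0490543] × [0.105951] = 0.00519736
Weight by the priors:
  P(Z=A)·f_A = 0.22 × 0.000258554 = 5.68818e-05
  P(Z=B)·f_B = 0.11 × 0.00736204 = 0.000809825
  P(Z=C)·f_C = 0.67 × 0.00519736 = 0.00348223
Evidence: 5.68818e-05 + 0.000809825 + 0.00348223 = 0.00434893
Responsibility of Population A: 5.68818e-05 / 0.00434893 ≈ 0.013

0.013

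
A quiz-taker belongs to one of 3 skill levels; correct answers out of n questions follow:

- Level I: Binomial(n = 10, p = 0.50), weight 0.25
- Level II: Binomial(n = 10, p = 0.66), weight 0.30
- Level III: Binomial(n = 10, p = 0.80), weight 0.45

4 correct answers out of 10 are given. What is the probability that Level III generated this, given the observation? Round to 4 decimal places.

Apply Bayes' rule: the posterior for each component is proportional to its prior times its likelihood at x.
Evaluate each component's likelihood at the observed value:
  L_I = 0.205078
  L_II = 0.0615557
  L_III = 0.00550502
Unnormalised posteriors:
  π_I·L_I = 0.25 × 0.205078 = 0.0512695
  π_II·L_II = 0.30 × 0.0615557 = 0.0184667
  π_III·L_III = 0.45 × 0.00550502 = 0.00247726
Denominator: 0.0512695 + 0.0184667 + 0.00247726 = 0.0722135
P(Level III | data) ≈ 0.0343

0.0343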